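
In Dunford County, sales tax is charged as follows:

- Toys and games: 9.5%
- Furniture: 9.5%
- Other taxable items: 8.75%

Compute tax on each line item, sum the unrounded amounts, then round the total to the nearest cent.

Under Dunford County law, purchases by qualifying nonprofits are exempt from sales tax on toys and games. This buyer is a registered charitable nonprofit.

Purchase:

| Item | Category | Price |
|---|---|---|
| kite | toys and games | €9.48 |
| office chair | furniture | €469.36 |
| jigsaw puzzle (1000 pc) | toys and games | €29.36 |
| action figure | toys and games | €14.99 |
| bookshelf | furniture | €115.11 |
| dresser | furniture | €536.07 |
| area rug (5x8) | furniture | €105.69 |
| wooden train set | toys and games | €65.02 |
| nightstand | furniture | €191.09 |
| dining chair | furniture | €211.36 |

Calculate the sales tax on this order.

€154.72

Kite €9.48: toys and games, buyer-exempt → 0% → €0.00
Office chair €469.36: furniture → 9.5% → €44.5892
Jigsaw puzzle (1000 pc) €29.36: toys and games, buyer-exempt → 0% → €0.00
Action figure €14.99: toys and games, buyer-exempt → 0% → €0.00
Bookshelf €115.11: furniture → 9.5% → €10.93545
Dresser €536.07: furniture → 9.5% → €50.92665
Area rug (5x8) €105.69: furniture → 9.5% → €10.04055
Wooden train set €65.02: toys and games, buyer-exempt → 0% → €0.00
Nightstand €191.09: furniture → 9.5% → €18.15355
Dining chair €211.36: furniture → 9.5% → €20.0792
Unrounded tax sum = €154.7246 → €154.72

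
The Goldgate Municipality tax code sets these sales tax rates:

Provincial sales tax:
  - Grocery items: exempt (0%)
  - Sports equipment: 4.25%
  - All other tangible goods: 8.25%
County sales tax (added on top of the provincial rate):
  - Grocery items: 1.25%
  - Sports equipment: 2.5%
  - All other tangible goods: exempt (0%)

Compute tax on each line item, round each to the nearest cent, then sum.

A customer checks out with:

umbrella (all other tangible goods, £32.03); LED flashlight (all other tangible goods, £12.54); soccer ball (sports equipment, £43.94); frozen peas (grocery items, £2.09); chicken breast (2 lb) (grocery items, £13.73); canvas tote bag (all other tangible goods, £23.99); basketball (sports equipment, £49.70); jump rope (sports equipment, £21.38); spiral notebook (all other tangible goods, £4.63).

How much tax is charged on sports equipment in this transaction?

Soccer ball £43.94: sports equipment → 4.25% + 2.5% county = 6.75% → £2.97
Basketball £49.70: sports equipment → 4.25% + 2.5% county = 6.75% → £3.35
Jump rope £21.38: sports equipment → 4.25% + 2.5% county = 6.75% → £1.44
Tax on sports equipment = £2.97 + £3.35 + £1.44 = £7.76

£7.76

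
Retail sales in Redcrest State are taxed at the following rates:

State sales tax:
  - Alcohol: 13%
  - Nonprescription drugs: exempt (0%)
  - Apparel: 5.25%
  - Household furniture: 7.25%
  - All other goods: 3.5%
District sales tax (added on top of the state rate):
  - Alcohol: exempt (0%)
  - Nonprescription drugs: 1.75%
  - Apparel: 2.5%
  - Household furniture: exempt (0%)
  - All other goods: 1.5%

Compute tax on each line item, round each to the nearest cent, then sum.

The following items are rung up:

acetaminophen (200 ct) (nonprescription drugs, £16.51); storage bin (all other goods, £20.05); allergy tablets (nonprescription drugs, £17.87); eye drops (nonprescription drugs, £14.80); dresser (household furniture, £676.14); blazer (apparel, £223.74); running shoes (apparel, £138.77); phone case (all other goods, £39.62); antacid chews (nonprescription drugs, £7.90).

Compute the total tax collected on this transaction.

Acetaminophen (200 ct) £16.51: nonprescription drugs → 0% + 1.75% district = 1.75% → £0.29
Storage bin £20.05: all other goods → 3.5% + 1.5% district = 5% → £1.00
Allergy tablets £17.87: nonprescription drugs → 0% + 1.75% district = 1.75% → £0.31
Eye drops £14.80: nonprescription drugs → 0% + 1.75% district = 1.75% → £0.26
Dresser £676.14: household furniture → 7.25% + 0% district = 7.25% → £49.02
Blazer £223.74: apparel → 5.25% + 2.5% district = 7.75% → £17.34
Running shoes £138.77: apparel → 5.25% + 2.5% district = 7.75% → £10.75
Phone case £39.62: all other goods → 3.5% + 1.5% district = 5% → £1.98
Antacid chews £7.90: nonprescription drugs → 0% + 1.75% district = 1.75% → £0.14
Total tax = £0.29 + £1.00 + £0.31 + £0.26 + £49.02 + £17.34 + £10.75 + £1.98 + £0.14 = £81.09

£81.09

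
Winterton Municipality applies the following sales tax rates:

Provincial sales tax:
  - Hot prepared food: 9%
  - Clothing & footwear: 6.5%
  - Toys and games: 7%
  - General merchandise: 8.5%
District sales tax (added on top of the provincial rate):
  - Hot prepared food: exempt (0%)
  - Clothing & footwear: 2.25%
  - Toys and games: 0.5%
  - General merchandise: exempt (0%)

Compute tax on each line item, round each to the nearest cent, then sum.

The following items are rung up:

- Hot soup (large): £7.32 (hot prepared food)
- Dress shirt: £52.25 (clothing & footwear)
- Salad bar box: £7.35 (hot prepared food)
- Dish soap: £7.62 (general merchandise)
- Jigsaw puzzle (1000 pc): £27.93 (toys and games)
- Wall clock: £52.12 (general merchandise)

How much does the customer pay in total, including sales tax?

£167.65

Hot soup (large) £7.32: hot prepared food → 9% + 0% district = 9% → £0.66
Dress shirt £52.25: clothing & footwear → 6.5% + 2.25% district = 8.75% → £4.57
Salad bar box £7.35: hot prepared food → 9% + 0% district = 9% → £0.66
Dish soap £7.62: general merchandise → 8.5% + 0% district = 8.5% → £0.65
Jigsaw puzzle (1000 pc) £27.93: toys and games → 7% + 0.5% district = 7.5% → £2.09
Wall clock £52.12: general merchandise → 8.5% + 0% district = 8.5% → £4.43
Subtotal = £154.59; tax = £13.06; total due = £167.65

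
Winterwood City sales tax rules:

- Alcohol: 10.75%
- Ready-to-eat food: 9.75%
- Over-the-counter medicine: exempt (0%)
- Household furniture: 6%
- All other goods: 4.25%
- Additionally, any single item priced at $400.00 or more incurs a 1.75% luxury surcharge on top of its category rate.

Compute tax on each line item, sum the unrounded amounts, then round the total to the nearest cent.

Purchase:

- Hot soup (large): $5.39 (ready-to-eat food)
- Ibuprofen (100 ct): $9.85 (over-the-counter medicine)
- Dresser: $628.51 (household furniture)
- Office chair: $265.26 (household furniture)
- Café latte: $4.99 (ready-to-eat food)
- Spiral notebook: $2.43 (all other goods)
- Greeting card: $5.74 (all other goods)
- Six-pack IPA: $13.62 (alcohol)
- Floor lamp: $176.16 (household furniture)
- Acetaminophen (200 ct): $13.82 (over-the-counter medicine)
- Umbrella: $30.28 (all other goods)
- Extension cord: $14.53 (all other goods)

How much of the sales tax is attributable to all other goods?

$2.25

Spiral notebook $2.43: all other goods → 4.25% → $0.103275
Greeting card $5.74: all other goods → 4.25% → $0.24395
Umbrella $30.28: all other goods → 4.25% → $1.2869
Extension cord $14.53: all other goods → 4.25% → $0.617525
Tax on all other goods: unrounded sum = $2.25165 → $2.25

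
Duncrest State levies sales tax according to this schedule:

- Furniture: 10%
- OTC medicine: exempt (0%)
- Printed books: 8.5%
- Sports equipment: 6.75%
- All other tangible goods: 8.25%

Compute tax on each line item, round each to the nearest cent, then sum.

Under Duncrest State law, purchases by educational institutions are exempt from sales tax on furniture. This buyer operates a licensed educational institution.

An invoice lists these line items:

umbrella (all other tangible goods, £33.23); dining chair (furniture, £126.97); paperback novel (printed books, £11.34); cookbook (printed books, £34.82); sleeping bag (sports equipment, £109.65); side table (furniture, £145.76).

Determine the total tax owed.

£14.06

Umbrella £33.23: all other tangible goods → 8.25% → £2.74
Dining chair £126.97: furniture, buyer-exempt → 0% → £0.00
Paperback novel £11.34: printed books → 8.5% → £0.96
Cookbook £34.82: printed books → 8.5% → £2.96
Sleeping bag £109.65: sports equipment → 6.75% → £7.40
Side table £145.76: furniture, buyer-exempt → 0% → £0.00
Total tax = £2.74 + £0.96 + £2.96 + £7.40 = £14.06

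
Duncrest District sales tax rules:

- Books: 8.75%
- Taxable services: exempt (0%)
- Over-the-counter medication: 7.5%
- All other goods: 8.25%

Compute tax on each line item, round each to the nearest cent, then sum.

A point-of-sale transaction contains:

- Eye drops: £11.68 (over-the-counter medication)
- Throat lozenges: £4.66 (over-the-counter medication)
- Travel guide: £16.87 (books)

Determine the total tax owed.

Eye drops £11.68: over-the-counter medication → 7.5% → £0.88
Throat lozenges £4.66: over-the-counter medication → 7.5% → £0.35
Travel guide £16.87: books → 8.75% → £1.48
Total tax = £0.88 + £0.35 + £1.48 = £2.71

£2.71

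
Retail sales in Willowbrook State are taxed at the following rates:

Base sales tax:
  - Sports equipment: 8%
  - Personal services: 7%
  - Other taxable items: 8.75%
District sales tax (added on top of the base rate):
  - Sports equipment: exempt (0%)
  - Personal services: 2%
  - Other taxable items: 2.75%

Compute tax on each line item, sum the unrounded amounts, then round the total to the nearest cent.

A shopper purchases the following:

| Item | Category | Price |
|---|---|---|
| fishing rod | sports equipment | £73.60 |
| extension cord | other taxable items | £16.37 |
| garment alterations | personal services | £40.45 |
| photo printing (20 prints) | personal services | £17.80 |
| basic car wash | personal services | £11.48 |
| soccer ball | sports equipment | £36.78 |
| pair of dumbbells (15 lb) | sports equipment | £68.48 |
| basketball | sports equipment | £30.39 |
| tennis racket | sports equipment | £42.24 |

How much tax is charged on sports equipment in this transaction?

Fishing rod £73.60: sports equipment → 8% + 0% district = 8% → £5.888
Soccer ball £36.78: sports equipment → 8% + 0% district = 8% → £2.9424
Pair of dumbbells (15 lb) £68.48: sports equipment → 8% + 0% district = 8% → £5.4784
Basketball £30.39: sports equipment → 8% + 0% district = 8% → £2.4312
Tennis racket £42.24: sports equipment → 8% + 0% district = 8% → £3.3792
Tax on sports equipment: unrounded sum = £20.1192 → £20.12

£20.12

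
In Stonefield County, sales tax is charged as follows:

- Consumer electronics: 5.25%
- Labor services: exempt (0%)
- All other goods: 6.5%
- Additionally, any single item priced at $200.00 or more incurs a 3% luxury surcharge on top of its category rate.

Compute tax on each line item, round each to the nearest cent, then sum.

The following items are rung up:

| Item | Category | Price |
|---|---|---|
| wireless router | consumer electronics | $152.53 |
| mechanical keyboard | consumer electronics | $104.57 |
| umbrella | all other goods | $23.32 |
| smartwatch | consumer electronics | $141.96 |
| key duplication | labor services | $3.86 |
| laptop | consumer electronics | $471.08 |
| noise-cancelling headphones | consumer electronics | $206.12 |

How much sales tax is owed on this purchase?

Wireless router $152.53: consumer electronics → 5.25% → $8.01
Mechanical keyboard $104.57: consumer electronics → 5.25% → $5.49
Umbrella $23.32: all other goods → 6.5% → $1.52
Smartwatch $141.96: consumer electronics → 5.25% → $7.45
Key duplication $3.86: labor services → 0% → $0.00
Laptop $471.08: consumer electronics → 5.25% + 3% surcharge = 8.25% → $38.86
Noise-cancelling headphones $206.12: consumer electronics → 5.25% + 3% surcharge = 8.25% → $17.00
Total tax = $8.01 + $5.49 + $1.52 + $7.45 + $38.86 + $17.00 = $78.33

$78.33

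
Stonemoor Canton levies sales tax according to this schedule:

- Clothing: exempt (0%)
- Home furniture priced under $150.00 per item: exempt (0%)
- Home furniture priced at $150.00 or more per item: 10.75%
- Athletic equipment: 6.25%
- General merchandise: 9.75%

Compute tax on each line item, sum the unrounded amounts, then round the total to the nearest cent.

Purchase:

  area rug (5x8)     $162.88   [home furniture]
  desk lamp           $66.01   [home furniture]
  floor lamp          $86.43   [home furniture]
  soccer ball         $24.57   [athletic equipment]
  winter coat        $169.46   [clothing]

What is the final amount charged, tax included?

Area rug (5x8) $162.88: home furniture, $150.00 or more → 10.75% → $17.5096
Desk lamp $66.01: home furniture, under $150.00 → 0% → $0.00
Floor lamp $86.43: home furniture, under $150.00 → 0% → $0.00
Soccer ball $24.57: athletic equipment → 6.25% → $1.535625
Winter coat $169.46: clothing → 0% → $0.00
Subtotal = $509.35; unrounded tax = $19.045225 → $19.05; total due = $528.40

$528.40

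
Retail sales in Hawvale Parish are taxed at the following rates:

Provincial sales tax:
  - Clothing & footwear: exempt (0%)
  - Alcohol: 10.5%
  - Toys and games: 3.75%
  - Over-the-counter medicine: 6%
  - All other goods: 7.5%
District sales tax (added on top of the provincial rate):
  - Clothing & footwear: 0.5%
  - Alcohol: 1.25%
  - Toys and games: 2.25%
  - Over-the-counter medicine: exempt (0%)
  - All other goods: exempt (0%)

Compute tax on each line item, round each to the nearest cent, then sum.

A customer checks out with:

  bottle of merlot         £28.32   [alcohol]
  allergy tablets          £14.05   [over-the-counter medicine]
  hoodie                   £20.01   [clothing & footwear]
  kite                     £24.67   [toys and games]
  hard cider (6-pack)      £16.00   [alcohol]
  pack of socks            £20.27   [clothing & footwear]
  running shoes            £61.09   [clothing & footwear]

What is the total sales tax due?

£8.04

Bottle of merlot £28.32: alcohol → 10.5% + 1.25% district = 11.75% → £3.33
Allergy tablets £14.05: over-the-counter medicine → 6% + 0% district = 6% → £0.84
Hoodie £20.01: clothing & footwear → 0% + 0.5% district = 0.5% → £0.10
Kite £24.67: toys and games → 3.75% + 2.25% district = 6% → £1.48
Hard cider (6-pack) £16.00: alcohol → 10.5% + 1.25% district = 11.75% → £1.88
Pack of socks £20.27: clothing & footwear → 0% + 0.5% district = 0.5% → £0.10
Running shoes £61.09: clothing & footwear → 0% + 0.5% district = 0.5% → £0.31
Total tax = £3.33 + £0.84 + £0.10 + £1.48 + £1.88 + £0.10 + £0.31 = £8.04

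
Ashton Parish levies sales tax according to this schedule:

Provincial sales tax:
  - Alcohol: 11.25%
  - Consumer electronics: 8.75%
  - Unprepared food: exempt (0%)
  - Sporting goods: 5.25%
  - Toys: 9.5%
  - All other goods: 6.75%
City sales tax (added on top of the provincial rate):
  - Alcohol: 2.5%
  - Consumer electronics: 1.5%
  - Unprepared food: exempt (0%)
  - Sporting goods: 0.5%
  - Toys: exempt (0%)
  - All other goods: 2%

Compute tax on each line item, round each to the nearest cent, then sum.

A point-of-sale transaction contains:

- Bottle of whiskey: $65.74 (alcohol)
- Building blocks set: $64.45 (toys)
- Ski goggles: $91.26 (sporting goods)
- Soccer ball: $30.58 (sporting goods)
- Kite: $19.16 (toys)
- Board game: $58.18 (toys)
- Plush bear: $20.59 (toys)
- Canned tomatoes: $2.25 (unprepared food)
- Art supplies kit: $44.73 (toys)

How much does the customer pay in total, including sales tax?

$432.67

Bottle of whiskey $65.74: alcohol → 11.25% + 2.5% city = 13.75% → $9.04
Building blocks set $64.45: toys → 9.5% + 0% city = 9.5% → $6.12
Ski goggles $91.26: sporting goods → 5.25% + 0.5% city = 5.75% → $5.25
Soccer ball $30.58: sporting goods → 5.25% + 0.5% city = 5.75% → $1.76
Kite $19.16: toys → 9.5% + 0% city = 9.5% → $1.82
Board game $58.18: toys → 9.5% + 0% city = 9.5% → $5.53
Plush bear $20.59: toys → 9.5% + 0% city = 9.5% → $1.96
Canned tomatoes $2.25: unprepared food → 0% + 0% city = 0% → $0.00
Art supplies kit $44.73: toys → 9.5% + 0% city = 9.5% → $4.25
Subtotal = $396.94; tax = $35.73; total due = $432.67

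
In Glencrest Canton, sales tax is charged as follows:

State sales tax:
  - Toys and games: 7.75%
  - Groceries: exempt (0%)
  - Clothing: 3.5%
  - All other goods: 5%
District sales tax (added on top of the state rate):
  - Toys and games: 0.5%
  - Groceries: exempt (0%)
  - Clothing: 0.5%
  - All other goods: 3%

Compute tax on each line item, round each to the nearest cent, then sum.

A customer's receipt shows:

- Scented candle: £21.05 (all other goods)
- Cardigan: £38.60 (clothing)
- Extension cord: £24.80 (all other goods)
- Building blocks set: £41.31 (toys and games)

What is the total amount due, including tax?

£134.37

Scented candle £21.05: all other goods → 5% + 3% district = 8% → £1.68
Cardigan £38.60: clothing → 3.5% + 0.5% district = 4% → £1.54
Extension cord £24.80: all other goods → 5% + 3% district = 8% → £1.98
Building blocks set £41.31: toys and games → 7.75% + 0.5% district = 8.25% → £3.41
Subtotal = £125.76; tax = £8.61; total due = £134.37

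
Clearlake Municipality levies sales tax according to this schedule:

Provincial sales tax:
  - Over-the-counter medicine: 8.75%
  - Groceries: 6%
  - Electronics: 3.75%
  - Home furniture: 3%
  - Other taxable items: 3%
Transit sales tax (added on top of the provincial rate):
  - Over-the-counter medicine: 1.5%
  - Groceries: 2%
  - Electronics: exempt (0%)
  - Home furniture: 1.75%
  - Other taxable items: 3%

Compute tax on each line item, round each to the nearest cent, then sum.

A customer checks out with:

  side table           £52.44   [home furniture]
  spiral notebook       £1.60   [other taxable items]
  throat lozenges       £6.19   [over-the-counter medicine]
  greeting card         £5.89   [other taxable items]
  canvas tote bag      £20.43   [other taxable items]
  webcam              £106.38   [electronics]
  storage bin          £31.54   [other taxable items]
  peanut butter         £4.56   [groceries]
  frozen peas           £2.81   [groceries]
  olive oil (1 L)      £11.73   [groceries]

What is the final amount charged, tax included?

Side table £52.44: home furniture → 3% + 1.75% transit = 4.75% → £2.49
Spiral notebook £1.60: other taxable items → 3% + 3% transit = 6% → £0.10
Throat lozenges £6.19: over-the-counter medicine → 8.75% + 1.5% transit = 10.25% → £0.63
Greeting card £5.89: other taxable items → 3% + 3% transit = 6% → £0.35
Canvas tote bag £20.43: other taxable items → 3% + 3% transit = 6% → £1.23
Webcam £106.38: electronics → 3.75% + 0% transit = 3.75% → £3.99
Storage bin £31.54: other taxable items → 3% + 3% transit = 6% → £1.89
Peanut butter £4.56: groceries → 6% + 2% transit = 8% → £0.36
Frozen peas £2.81: groceries → 6% + 2% transit = 8% → £0.22
Olive oil (1 L) £11.73: groceries → 6% + 2% transit = 8% → £0.94
Subtotal = £243.57; tax = £12.20; total due = £255.77

£255.77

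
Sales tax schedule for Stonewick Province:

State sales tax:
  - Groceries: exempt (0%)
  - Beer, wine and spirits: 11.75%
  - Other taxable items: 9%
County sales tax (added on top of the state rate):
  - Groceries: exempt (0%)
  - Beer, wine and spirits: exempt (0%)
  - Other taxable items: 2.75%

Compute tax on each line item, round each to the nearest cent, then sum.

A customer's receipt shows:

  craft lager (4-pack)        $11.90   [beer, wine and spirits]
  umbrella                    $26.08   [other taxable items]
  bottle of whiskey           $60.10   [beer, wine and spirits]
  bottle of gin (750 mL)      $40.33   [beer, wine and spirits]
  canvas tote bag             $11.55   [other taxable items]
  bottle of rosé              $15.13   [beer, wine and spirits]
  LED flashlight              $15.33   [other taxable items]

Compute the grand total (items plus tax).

Craft lager (4-pack) $11.90: beer, wine and spirits → 11.75% + 0% county = 11.75% → $1.40
Umbrella $26.08: other taxable items → 9% + 2.75% county = 11.75% → $3.06
Bottle of whiskey $60.10: beer, wine and spirits → 11.75% + 0% county = 11.75% → $7.06
Bottle of gin (750 mL) $40.33: beer, wine and spirits → 11.75% + 0% county = 11.75% → $4.74
Canvas tote bag $11.55: other taxable items → 9% + 2.75% county = 11.75% → $1.36
Bottle of rosé $15.13: beer, wine and spirits → 11.75% + 0% county = 11.75% → $1.78
LED flashlight $15.33: other taxable items → 9% + 2.75% county = 11.75% → $1.80
Subtotal = $180.42; tax = $21.20; total due = $201.62

$201.62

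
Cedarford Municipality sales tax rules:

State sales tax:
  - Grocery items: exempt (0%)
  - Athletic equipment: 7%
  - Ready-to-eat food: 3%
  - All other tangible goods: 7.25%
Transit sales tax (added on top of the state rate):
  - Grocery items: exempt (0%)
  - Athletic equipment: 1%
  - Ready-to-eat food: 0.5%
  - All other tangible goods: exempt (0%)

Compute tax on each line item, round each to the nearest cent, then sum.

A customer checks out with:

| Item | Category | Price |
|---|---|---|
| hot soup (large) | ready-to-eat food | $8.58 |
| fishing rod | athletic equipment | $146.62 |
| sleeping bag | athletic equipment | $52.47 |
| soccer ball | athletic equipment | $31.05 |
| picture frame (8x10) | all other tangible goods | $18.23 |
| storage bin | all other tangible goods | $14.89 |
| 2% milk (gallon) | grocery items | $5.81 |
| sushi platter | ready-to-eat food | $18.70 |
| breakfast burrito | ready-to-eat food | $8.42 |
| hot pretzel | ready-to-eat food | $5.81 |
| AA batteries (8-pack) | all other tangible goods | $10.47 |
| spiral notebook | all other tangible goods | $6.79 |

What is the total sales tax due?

$23.50

Hot soup (large) $8.58: ready-to-eat food → 3% + 0.5% transit = 3.5% → $0.30
Fishing rod $146.62: athletic equipment → 7% + 1% transit = 8% → $11.73
Sleeping bag $52.47: athletic equipment → 7% + 1% transit = 8% → $4.20
Soccer ball $31.05: athletic equipment → 7% + 1% transit = 8% → $2.48
Picture frame (8x10) $18.23: all other tangible goods → 7.25% + 0% transit = 7.25% → $1.32
Storage bin $14.89: all other tangible goods → 7.25% + 0% transit = 7.25% → $1.08
2% milk (gallon) $5.81: grocery items → 0% + 0% transit = 0% → $0.00
Sushi platter $18.70: ready-to-eat food → 3% + 0.5% transit = 3.5% → $0.65
Breakfast burrito $8.42: ready-to-eat food → 3% + 0.5% transit = 3.5% → $0.29
Hot pretzel $5.81: ready-to-eat food → 3% + 0.5% transit = 3.5% → $0.20
AA batteries (8-pack) $10.47: all other tangible goods → 7.25% + 0% transit = 7.25% → $0.76
Spiral notebook $6.79: all other tangible goods → 7.25% + 0% transit = 7.25% → $0.49
Total tax = $0.30 + $11.73 + $4.20 + $2.48 + $1.32 + $1.08 + $0.65 + $0.29 + $0.20 + $0.76 + $0.49 = $23.50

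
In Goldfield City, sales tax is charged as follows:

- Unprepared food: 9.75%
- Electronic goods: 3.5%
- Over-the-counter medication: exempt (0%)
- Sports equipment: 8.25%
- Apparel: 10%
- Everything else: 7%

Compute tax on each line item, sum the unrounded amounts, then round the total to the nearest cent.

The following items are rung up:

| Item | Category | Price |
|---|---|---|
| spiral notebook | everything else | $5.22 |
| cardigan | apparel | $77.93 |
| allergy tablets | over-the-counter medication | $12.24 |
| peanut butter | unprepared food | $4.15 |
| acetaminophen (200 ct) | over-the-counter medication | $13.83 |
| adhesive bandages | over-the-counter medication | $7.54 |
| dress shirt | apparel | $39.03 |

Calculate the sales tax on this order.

$12.47

Spiral notebook $5.22: everything else → 7% → $0.3654
Cardigan $77.93: apparel → 10% → $7.793
Allergy tablets $12.24: over-the-counter medication → 0% → $0.00
Peanut butter $4.15: unprepared food → 9.75% → $0.404625
Acetaminophen (200 ct) $13.83: over-the-counter medication → 0% → $0.00
Adhesive bandages $7.54: over-the-counter medication → 0% → $0.00
Dress shirt $39.03: apparel → 10% → $3.903
Unrounded tax sum = $12.466025 → $12.47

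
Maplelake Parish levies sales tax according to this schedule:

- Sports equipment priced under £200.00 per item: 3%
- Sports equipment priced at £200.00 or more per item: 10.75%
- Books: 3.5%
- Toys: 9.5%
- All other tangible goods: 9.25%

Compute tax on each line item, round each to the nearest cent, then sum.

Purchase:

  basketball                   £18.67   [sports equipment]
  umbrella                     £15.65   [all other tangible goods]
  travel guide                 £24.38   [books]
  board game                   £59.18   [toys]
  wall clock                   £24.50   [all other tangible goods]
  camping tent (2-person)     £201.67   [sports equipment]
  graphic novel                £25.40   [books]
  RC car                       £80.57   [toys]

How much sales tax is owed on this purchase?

£40.97

Basketball £18.67: sports equipment, under £200.00 → 3% → £0.56
Umbrella £15.65: all other tangible goods → 9.25% → £1.45
Travel guide £24.38: books → 3.5% → £0.85
Board game £59.18: toys → 9.5% → £5.62
Wall clock £24.50: all other tangible goods → 9.25% → £2.27
Camping tent (2-person) £201.67: sports equipment, £200.00 or more → 10.75% → £21.68
Graphic novel £25.40: books → 3.5% → £0.89
RC car £80.57: toys → 9.5% → £7.65
Total tax = £0.56 + £1.45 + £0.85 + £5.62 + £2.27 + £21.68 + £0.89 + £7.65 = £40.97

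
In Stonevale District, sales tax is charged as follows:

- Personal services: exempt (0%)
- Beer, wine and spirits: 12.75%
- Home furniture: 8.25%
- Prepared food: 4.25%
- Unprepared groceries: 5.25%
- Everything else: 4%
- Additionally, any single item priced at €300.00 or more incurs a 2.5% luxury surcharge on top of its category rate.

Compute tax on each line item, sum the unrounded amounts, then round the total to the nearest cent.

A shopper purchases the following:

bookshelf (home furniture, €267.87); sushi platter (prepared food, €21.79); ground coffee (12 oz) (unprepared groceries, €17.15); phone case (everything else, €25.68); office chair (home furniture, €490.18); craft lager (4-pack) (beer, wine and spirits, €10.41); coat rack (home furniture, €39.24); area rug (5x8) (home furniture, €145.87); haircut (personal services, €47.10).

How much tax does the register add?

€94.25

Bookshelf €267.87: home furniture → 8.25% → €22.099275
Sushi platter €21.79: prepared food → 4.25% → €0.926075
Ground coffee (12 oz) €17.15: unprepared groceries → 5.25% → €0.900375
Phone case €25.68: everything else → 4% → €1.0272
Office chair €490.18: home furniture → 8.25% + 2.5% surcharge = 10.75% → €52.69435
Craft lager (4-pack) €10.41: beer, wine and spirits → 12.75% → €1.327275
Coat rack €39.24: home furniture → 8.25% → €3.2373
Area rug (5x8) €145.87: home furniture → 8.25% → €12.034275
Haircut €47.10: personal services → 0% → €0.00
Unrounded tax sum = €94.246125 → €94.25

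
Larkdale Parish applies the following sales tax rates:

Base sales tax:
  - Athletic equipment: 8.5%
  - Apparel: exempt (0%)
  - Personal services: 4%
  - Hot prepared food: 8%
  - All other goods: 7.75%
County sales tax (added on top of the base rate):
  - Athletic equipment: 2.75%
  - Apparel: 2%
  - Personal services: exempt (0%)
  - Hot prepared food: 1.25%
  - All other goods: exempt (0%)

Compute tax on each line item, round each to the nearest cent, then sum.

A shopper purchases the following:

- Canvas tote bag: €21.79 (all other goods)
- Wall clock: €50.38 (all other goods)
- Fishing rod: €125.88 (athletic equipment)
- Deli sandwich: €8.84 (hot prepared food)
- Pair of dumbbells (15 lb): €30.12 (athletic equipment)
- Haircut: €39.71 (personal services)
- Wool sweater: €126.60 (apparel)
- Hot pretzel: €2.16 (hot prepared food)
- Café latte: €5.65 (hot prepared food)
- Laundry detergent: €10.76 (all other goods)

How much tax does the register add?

Canvas tote bag €21.79: all other goods → 7.75% + 0% county = 7.75% → €1.69
Wall clock €50.38: all other goods → 7.75% + 0% county = 7.75% → €3.90
Fishing rod €125.88: athletic equipment → 8.5% + 2.75% county = 11.25% → €14.16
Deli sandwich €8.84: hot prepared food → 8% + 1.25% county = 9.25% → €0.82
Pair of dumbbells (15 lb) €30.12: athletic equipment → 8.5% + 2.75% county = 11.25% → €3.39
Haircut €39.71: personal services → 4% + 0% county = 4% → €1.59
Wool sweater €126.60: apparel → 0% + 2% county = 2% → €2.53
Hot pretzel €2.16: hot prepared food → 8% + 1.25% county = 9.25% → €0.20
Café latte €5.65: hot prepared food → 8% + 1.25% county = 9.25% → €0.52
Laundry detergent €10.76: all other goods → 7.75% + 0% county = 7.75% → €0.83
Total tax = €1.69 + €3.90 + €14.16 + €0.82 + €3.39 + €1.59 + €2.53 + €0.20 + €0.52 + €0.83 = €29.63

€29.63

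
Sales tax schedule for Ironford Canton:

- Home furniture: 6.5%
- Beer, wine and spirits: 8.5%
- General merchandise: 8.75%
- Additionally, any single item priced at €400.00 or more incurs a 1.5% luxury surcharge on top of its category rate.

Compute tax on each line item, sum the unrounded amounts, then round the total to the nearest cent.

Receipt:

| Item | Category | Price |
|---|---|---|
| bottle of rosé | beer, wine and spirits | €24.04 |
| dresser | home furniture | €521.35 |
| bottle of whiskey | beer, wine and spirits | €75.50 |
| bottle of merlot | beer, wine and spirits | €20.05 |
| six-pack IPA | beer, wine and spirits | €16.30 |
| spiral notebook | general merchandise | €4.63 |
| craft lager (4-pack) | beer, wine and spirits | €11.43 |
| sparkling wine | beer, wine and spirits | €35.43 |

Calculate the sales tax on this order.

€57.65

Bottle of rosé €24.04: beer, wine and spirits → 8.5% → €2.0434
Dresser €521.35: home furniture → 6.5% + 1.5% surcharge = 8% → €41.708
Bottle of whiskey €75.50: beer, wine and spirits → 8.5% → €6.4175
Bottle of merlot €20.05: beer, wine and spirits → 8.5% → €1.70425
Six-pack IPA €16.30: beer, wine and spirits → 8.5% → €1.3855
Spiral notebook €4.63: general merchandise → 8.75% → €0.405125
Craft lager (4-pack) €11.43: beer, wine and spirits → 8.5% → €0.97155
Sparkling wine €35.43: beer, wine and spirits → 8.5% → €3.01155
Unrounded tax sum = €57.646875 → €57.65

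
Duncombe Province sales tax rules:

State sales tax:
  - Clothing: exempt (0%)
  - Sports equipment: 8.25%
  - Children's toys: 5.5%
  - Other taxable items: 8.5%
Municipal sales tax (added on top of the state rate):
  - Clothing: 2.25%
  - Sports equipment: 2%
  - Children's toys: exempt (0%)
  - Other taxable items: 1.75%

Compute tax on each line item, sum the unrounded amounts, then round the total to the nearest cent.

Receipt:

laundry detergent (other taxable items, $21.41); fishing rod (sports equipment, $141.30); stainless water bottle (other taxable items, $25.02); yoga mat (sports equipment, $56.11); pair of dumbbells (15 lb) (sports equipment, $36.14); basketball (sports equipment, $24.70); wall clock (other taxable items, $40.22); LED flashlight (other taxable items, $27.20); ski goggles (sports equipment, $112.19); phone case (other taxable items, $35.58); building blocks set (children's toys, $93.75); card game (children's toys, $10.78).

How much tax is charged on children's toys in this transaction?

$5.75

Building blocks set $93.75: children's toys → 5.5% + 0% municipal = 5.5% → $5.15625
Card game $10.78: children's toys → 5.5% + 0% municipal = 5.5% → $0.5929
Tax on children's toys: unrounded sum = $5.74915 → $5.75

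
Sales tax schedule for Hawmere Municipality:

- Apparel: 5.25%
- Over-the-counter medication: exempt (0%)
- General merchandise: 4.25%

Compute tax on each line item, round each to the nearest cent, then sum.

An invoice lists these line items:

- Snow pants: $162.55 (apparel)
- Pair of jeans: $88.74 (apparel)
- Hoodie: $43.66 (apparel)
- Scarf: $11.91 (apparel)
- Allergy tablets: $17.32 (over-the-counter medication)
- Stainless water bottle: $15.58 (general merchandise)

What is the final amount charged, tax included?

$356.53

Snow pants $162.55: apparel → 5.25% → $8.53
Pair of jeans $88.74: apparel → 5.25% → $4.66
Hoodie $43.66: apparel → 5.25% → $2.29
Scarf $11.91: apparel → 5.25% → $0.63
Allergy tablets $17.32: over-the-counter medication → 0% → $0.00
Stainless water bottle $15.58: general merchandise → 4.25% → $0.66
Subtotal = $339.76; tax = $16.77; total due = $356.53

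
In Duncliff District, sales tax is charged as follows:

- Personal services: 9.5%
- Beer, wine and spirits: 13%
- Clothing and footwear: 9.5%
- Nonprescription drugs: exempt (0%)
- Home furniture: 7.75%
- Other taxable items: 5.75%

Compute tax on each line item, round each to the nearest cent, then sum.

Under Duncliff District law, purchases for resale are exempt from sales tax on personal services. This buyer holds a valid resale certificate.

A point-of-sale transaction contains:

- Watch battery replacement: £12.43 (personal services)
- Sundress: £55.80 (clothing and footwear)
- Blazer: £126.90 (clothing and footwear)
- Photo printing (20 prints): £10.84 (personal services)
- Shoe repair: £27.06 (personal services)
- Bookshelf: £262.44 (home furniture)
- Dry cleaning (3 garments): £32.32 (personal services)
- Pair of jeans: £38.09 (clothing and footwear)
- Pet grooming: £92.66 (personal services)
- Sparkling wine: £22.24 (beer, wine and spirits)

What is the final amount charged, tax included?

Watch battery replacement £12.43: personal services, buyer-exempt → 0% → £0.00
Sundress £55.80: clothing and footwear → 9.5% → £5.30
Blazer £126.90: clothing and footwear → 9.5% → £12.06
Photo printing (20 prints) £10.84: personal services, buyer-exempt → 0% → £0.00
Shoe repair £27.06: personal services, buyer-exempt → 0% → £0.00
Bookshelf £262.44: home furniture → 7.75% → £20.34
Dry cleaning (3 garments) £32.32: personal services, buyer-exempt → 0% → £0.00
Pair of jeans £38.09: clothing and footwear → 9.5% → £3.62
Pet grooming £92.66: personal services, buyer-exempt → 0% → £0.00
Sparkling wine £22.24: beer, wine and spirits → 13% → £2.89
Subtotal = £680.78; tax = £44.21; total due = £724.99

£724.99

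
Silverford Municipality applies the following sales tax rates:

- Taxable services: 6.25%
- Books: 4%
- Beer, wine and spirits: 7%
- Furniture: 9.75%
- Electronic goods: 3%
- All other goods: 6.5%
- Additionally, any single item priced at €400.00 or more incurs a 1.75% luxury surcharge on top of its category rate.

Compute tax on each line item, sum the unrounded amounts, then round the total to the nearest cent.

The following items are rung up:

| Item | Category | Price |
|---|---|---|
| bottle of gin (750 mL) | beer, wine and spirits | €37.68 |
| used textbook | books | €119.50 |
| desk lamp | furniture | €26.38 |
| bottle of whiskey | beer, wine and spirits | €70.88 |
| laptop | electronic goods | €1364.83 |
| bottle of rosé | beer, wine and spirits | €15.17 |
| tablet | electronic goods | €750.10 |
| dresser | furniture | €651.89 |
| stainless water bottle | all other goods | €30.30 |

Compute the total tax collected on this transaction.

Bottle of gin (750 mL) €37.68: beer, wine and spirits → 7% → €2.6376
Used textbook €119.50: books → 4% → €4.78
Desk lamp €26.38: furniture → 9.75% → €2.57205
Bottle of whiskey €70.88: beer, wine and spirits → 7% → €4.9616
Laptop €1364.83: electronic goods → 3% + 1.75% surcharge = 4.75% → €64.829425
Bottle of rosé €15.17: beer, wine and spirits → 7% → €1.0619
Tablet €750.10: electronic goods → 3% + 1.75% surcharge = 4.75% → €35.62975
Dresser €651.89: furniture → 9.75% + 1.75% surcharge = 11.5% → €74.96735
Stainless water bottle €30.30: all other goods → 6.5% → €1.9695
Unrounded tax sum = €193.409175 → €193.41

€193.41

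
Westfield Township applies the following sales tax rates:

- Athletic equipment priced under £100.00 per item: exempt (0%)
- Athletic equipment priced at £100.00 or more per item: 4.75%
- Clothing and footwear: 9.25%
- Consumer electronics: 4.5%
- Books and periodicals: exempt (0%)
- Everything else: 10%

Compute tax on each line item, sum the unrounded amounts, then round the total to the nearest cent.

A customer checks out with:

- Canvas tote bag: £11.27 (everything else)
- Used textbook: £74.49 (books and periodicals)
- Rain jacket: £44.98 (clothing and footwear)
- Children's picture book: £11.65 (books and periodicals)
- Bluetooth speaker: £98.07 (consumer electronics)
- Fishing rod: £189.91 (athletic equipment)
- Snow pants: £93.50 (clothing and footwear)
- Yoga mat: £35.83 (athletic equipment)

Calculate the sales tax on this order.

£27.37

Canvas tote bag £11.27: everything else → 10% → £1.127
Used textbook £74.49: books and periodicals → 0% → £0.00
Rain jacket £44.98: clothing and footwear → 9.25% → £4.16065
Children's picture book £11.65: books and periodicals → 0% → £0.00
Bluetooth speaker £98.07: consumer electronics → 4.5% → £4.41315
Fishing rod £189.91: athletic equipment, £100.00 or more → 4.75% → £9.020725
Snow pants £93.50: clothing and footwear → 9.25% → £8.64875
Yoga mat £35.83: athletic equipment, under £100.00 → 0% → £0.00
Unrounded tax sum = £27.370275 → £27.37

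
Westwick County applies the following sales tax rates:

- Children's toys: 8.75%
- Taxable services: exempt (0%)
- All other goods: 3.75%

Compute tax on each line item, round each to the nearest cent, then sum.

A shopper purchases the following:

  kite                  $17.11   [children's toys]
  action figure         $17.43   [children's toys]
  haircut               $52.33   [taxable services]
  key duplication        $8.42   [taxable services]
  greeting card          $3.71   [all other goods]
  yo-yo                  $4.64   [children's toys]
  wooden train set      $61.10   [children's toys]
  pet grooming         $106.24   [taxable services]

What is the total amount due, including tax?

Kite $17.11: children's toys → 8.75% → $1.50
Action figure $17.43: children's toys → 8.75% → $1.53
Haircut $52.33: taxable services → 0% → $0.00
Key duplication $8.42: taxable services → 0% → $0.00
Greeting card $3.71: all other goods → 3.75% → $0.14
Yo-yo $4.64: children's toys → 8.75% → $0.41
Wooden train set $61.10: children's toys → 8.75% → $5.35
Pet grooming $106.24: taxable services → 0% → $0.00
Subtotal = $270.98; tax = $8.93; total due = $279.91

$279.91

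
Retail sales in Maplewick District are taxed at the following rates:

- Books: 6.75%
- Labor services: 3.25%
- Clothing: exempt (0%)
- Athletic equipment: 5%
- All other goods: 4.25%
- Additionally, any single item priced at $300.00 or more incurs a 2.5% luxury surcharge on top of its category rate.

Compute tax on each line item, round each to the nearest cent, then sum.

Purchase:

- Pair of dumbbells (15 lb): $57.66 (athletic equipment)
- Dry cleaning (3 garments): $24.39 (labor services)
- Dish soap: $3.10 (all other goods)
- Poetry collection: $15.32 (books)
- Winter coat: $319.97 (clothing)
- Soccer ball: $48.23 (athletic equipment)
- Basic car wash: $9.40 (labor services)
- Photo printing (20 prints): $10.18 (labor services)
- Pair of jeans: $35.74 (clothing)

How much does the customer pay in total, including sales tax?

Pair of dumbbells (15 lb) $57.66: athletic equipment → 5% → $2.88
Dry cleaning (3 garments) $24.39: labor services → 3.25% → $0.79
Dish soap $3.10: all other goods → 4.25% → $0.13
Poetry collection $15.32: books → 6.75% → $1.03
Winter coat $319.97: clothing → 0% + 2.5% surcharge = 2.5% → $8.00
Soccer ball $48.23: athletic equipment → 5% → $2.41
Basic car wash $9.40: labor services → 3.25% → $0.31
Photo printing (20 prints) $10.18: labor services → 3.25% → $0.33
Pair of jeans $35.74: clothing → 0% → $0.00
Subtotal = $523.99; tax = $15.88; total due = $539.87

$539.87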